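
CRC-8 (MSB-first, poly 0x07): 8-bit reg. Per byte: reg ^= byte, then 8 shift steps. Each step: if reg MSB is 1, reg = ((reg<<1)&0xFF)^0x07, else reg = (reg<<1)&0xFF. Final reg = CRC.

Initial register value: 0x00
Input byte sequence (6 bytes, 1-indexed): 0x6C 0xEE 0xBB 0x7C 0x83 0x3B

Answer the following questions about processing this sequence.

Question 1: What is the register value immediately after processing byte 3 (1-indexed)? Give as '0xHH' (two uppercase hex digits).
After byte 1 (0x6C): reg=0x03
After byte 2 (0xEE): reg=0x8D
After byte 3 (0xBB): reg=0x82

Answer: 0x82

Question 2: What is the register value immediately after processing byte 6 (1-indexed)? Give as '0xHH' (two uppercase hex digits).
After byte 1 (0x6C): reg=0x03
After byte 2 (0xEE): reg=0x8D
After byte 3 (0xBB): reg=0x82
After byte 4 (0x7C): reg=0xF4
After byte 5 (0x83): reg=0x42
After byte 6 (0x3B): reg=0x68

Answer: 0x68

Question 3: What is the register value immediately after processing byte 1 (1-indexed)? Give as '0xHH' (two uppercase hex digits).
Answer: 0x03

Derivation:
After byte 1 (0x6C): reg=0x03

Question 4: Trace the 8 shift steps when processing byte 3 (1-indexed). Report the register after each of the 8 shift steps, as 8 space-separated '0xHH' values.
After byte 1 (0x6C): reg=0x03
After byte 2 (0xEE): reg=0x8D
Register before byte 3: 0x8D
After XOR with byte 0xBB: 0x36

Answer: 0x6C 0xD8 0xB7 0x69 0xD2 0xA3 0x41 0x82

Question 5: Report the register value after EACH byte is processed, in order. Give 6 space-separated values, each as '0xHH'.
0x03 0x8D 0x82 0xF4 0x42 0x68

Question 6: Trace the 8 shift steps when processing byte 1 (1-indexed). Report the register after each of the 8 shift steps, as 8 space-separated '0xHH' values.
Register before byte 1: 0x00
After XOR with byte 0x6C: 0x6C

Answer: 0xD8 0xB7 0x69 0xD2 0xA3 0x41 0x82 0x03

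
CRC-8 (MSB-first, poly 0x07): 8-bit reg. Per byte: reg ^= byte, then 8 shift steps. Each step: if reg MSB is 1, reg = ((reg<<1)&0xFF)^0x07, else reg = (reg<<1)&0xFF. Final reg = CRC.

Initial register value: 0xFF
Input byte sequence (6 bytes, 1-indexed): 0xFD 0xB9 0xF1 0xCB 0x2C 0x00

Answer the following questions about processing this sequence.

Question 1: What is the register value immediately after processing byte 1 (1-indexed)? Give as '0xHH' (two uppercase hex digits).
Answer: 0x0E

Derivation:
After byte 1 (0xFD): reg=0x0E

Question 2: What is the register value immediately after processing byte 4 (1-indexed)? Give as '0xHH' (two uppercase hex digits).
Answer: 0x82

Derivation:
After byte 1 (0xFD): reg=0x0E
After byte 2 (0xB9): reg=0x0C
After byte 3 (0xF1): reg=0xFD
After byte 4 (0xCB): reg=0x82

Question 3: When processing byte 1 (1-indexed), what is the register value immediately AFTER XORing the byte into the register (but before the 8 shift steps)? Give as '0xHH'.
Register before byte 1: 0xFF
Byte 1: 0xFD
0xFF XOR 0xFD = 0x02

Answer: 0x02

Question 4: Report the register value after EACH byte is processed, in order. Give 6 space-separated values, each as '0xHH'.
0x0E 0x0C 0xFD 0x82 0x43 0xCE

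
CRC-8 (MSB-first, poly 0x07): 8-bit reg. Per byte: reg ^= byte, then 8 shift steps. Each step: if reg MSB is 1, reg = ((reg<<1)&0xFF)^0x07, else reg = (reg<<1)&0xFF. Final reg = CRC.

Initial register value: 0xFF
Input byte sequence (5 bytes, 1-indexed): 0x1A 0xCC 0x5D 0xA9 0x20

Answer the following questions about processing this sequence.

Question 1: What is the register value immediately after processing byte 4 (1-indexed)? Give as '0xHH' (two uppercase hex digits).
Answer: 0xEE

Derivation:
After byte 1 (0x1A): reg=0xB5
After byte 2 (0xCC): reg=0x68
After byte 3 (0x5D): reg=0x8B
After byte 4 (0xA9): reg=0xEE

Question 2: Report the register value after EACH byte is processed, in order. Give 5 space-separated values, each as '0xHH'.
0xB5 0x68 0x8B 0xEE 0x64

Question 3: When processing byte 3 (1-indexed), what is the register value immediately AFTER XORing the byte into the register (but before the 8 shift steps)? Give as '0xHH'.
Register before byte 3: 0x68
Byte 3: 0x5D
0x68 XOR 0x5D = 0x35

Answer: 0x35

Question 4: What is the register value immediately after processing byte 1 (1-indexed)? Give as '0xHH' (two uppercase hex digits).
After byte 1 (0x1A): reg=0xB5

Answer: 0xB5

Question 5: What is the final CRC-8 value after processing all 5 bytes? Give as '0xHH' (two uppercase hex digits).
After byte 1 (0x1A): reg=0xB5
After byte 2 (0xCC): reg=0x68
After byte 3 (0x5D): reg=0x8B
After byte 4 (0xA9): reg=0xEE
After byte 5 (0x20): reg=0x64

Answer: 0x64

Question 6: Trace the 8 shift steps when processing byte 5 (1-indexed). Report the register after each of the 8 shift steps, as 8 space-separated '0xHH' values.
Answer: 0x9B 0x31 0x62 0xC4 0x8F 0x19 0x32 0x64

Derivation:
After byte 1 (0x1A): reg=0xB5
After byte 2 (0xCC): reg=0x68
After byte 3 (0x5D): reg=0x8B
After byte 4 (0xA9): reg=0xEE
Register before byte 5: 0xEE
After XOR with byte 0x20: 0xCE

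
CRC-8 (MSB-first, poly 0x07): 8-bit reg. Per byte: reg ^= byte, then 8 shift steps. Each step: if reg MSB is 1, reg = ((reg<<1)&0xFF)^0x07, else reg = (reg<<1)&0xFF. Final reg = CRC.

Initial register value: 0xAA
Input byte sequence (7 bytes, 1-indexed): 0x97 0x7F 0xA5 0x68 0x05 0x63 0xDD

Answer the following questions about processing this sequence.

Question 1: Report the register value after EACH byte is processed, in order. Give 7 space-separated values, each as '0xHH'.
0xB3 0x6A 0x63 0x31 0x8C 0x83 0x9D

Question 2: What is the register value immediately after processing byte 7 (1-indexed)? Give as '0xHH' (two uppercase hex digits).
Answer: 0x9D

Derivation:
After byte 1 (0x97): reg=0xB3
After byte 2 (0x7F): reg=0x6A
After byte 3 (0xA5): reg=0x63
After byte 4 (0x68): reg=0x31
After byte 5 (0x05): reg=0x8C
After byte 6 (0x63): reg=0x83
After byte 7 (0xDD): reg=0x9D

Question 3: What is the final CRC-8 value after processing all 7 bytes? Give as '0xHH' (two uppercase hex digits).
After byte 1 (0x97): reg=0xB3
After byte 2 (0x7F): reg=0x6A
After byte 3 (0xA5): reg=0x63
After byte 4 (0x68): reg=0x31
After byte 5 (0x05): reg=0x8C
After byte 6 (0x63): reg=0x83
After byte 7 (0xDD): reg=0x9D

Answer: 0x9D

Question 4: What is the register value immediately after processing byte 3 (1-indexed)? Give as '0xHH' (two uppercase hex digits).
Answer: 0x63

Derivation:
After byte 1 (0x97): reg=0xB3
After byte 2 (0x7F): reg=0x6A
After byte 3 (0xA5): reg=0x63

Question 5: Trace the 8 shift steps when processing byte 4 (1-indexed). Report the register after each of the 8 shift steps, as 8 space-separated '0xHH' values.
After byte 1 (0x97): reg=0xB3
After byte 2 (0x7F): reg=0x6A
After byte 3 (0xA5): reg=0x63
Register before byte 4: 0x63
After XOR with byte 0x68: 0x0B

Answer: 0x16 0x2C 0x58 0xB0 0x67 0xCE 0x9B 0x31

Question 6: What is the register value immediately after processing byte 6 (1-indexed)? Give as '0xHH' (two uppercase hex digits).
Answer: 0x83

Derivation:
After byte 1 (0x97): reg=0xB3
After byte 2 (0x7F): reg=0x6A
After byte 3 (0xA5): reg=0x63
After byte 4 (0x68): reg=0x31
After byte 5 (0x05): reg=0x8C
After byte 6 (0x63): reg=0x83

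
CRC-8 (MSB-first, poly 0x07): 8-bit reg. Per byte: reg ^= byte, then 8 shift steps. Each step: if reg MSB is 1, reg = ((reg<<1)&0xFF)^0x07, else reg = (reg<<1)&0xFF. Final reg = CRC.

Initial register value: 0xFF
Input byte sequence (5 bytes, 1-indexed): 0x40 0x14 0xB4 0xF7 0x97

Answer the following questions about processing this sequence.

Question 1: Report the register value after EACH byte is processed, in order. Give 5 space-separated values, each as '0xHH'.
0x34 0xE0 0xAB 0x93 0x1C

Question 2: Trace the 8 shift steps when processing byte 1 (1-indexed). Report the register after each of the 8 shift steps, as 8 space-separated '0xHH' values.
Register before byte 1: 0xFF
After XOR with byte 0x40: 0xBF

Answer: 0x79 0xF2 0xE3 0xC1 0x85 0x0D 0x1A 0x34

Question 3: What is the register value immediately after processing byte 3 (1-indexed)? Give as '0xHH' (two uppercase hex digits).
After byte 1 (0x40): reg=0x34
After byte 2 (0x14): reg=0xE0
After byte 3 (0xB4): reg=0xAB

Answer: 0xAB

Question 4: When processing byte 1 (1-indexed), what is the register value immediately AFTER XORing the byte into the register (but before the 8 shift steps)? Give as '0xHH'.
Register before byte 1: 0xFF
Byte 1: 0x40
0xFF XOR 0x40 = 0xBF

Answer: 0xBF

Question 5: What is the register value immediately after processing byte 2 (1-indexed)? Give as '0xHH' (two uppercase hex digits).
After byte 1 (0x40): reg=0x34
After byte 2 (0x14): reg=0xE0

Answer: 0xE0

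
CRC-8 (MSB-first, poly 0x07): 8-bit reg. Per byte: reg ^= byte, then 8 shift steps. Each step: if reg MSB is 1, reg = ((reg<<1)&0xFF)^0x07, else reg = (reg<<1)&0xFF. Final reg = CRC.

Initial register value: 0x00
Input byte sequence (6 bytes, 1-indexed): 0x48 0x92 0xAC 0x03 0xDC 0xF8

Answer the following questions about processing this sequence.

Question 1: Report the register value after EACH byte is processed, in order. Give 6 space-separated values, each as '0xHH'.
0xFF 0x04 0x51 0xB9 0x3C 0x52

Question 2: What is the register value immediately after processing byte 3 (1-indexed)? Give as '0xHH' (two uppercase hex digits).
After byte 1 (0x48): reg=0xFF
After byte 2 (0x92): reg=0x04
After byte 3 (0xAC): reg=0x51

Answer: 0x51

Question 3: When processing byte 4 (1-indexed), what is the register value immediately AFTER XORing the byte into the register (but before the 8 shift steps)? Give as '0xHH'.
Register before byte 4: 0x51
Byte 4: 0x03
0x51 XOR 0x03 = 0x52

Answer: 0x52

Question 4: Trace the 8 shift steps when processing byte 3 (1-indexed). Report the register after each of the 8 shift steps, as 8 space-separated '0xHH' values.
Answer: 0x57 0xAE 0x5B 0xB6 0x6B 0xD6 0xAB 0x51

Derivation:
After byte 1 (0x48): reg=0xFF
After byte 2 (0x92): reg=0x04
Register before byte 3: 0x04
After XOR with byte 0xAC: 0xA8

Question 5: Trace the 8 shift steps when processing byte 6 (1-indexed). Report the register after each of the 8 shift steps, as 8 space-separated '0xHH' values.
After byte 1 (0x48): reg=0xFF
After byte 2 (0x92): reg=0x04
After byte 3 (0xAC): reg=0x51
After byte 4 (0x03): reg=0xB9
After byte 5 (0xDC): reg=0x3C
Register before byte 6: 0x3C
After XOR with byte 0xF8: 0xC4

Answer: 0x8F 0x19 0x32 0x64 0xC8 0x97 0x29 0x52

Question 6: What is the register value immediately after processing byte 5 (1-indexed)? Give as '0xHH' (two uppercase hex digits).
Answer: 0x3C

Derivation:
After byte 1 (0x48): reg=0xFF
After byte 2 (0x92): reg=0x04
After byte 3 (0xAC): reg=0x51
After byte 4 (0x03): reg=0xB9
After byte 5 (0xDC): reg=0x3C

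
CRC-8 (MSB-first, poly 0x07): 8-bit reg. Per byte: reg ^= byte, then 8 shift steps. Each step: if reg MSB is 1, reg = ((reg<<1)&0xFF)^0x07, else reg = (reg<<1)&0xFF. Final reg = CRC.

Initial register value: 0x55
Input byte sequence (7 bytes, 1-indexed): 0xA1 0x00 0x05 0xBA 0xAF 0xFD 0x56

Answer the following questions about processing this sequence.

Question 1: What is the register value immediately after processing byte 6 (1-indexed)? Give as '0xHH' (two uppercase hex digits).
After byte 1 (0xA1): reg=0xC2
After byte 2 (0x00): reg=0x40
After byte 3 (0x05): reg=0xDC
After byte 4 (0xBA): reg=0x35
After byte 5 (0xAF): reg=0xCF
After byte 6 (0xFD): reg=0x9E

Answer: 0x9E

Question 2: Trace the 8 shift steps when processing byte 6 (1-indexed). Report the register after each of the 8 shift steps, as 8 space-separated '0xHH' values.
Answer: 0x64 0xC8 0x97 0x29 0x52 0xA4 0x4F 0x9E

Derivation:
After byte 1 (0xA1): reg=0xC2
After byte 2 (0x00): reg=0x40
After byte 3 (0x05): reg=0xDC
After byte 4 (0xBA): reg=0x35
After byte 5 (0xAF): reg=0xCF
Register before byte 6: 0xCF
After XOR with byte 0xFD: 0x32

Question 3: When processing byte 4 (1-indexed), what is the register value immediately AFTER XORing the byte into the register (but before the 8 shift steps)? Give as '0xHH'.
Register before byte 4: 0xDC
Byte 4: 0xBA
0xDC XOR 0xBA = 0x66

Answer: 0x66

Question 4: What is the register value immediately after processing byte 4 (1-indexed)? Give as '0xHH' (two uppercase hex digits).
Answer: 0x35

Derivation:
After byte 1 (0xA1): reg=0xC2
After byte 2 (0x00): reg=0x40
After byte 3 (0x05): reg=0xDC
After byte 4 (0xBA): reg=0x35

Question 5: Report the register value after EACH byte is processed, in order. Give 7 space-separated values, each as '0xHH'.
0xC2 0x40 0xDC 0x35 0xCF 0x9E 0x76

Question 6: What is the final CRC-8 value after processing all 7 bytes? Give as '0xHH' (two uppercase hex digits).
After byte 1 (0xA1): reg=0xC2
After byte 2 (0x00): reg=0x40
After byte 3 (0x05): reg=0xDC
After byte 4 (0xBA): reg=0x35
After byte 5 (0xAF): reg=0xCF
After byte 6 (0xFD): reg=0x9E
After byte 7 (0x56): reg=0x76

Answer: 0x76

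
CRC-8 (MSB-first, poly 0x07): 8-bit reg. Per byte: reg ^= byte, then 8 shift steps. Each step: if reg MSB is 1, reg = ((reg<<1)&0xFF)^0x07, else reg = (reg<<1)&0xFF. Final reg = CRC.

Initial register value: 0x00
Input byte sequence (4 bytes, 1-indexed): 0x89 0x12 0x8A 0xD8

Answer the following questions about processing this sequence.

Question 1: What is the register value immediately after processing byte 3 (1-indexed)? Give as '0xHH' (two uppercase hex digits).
Answer: 0xF3

Derivation:
After byte 1 (0x89): reg=0xB6
After byte 2 (0x12): reg=0x75
After byte 3 (0x8A): reg=0xF3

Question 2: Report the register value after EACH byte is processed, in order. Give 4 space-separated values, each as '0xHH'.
0xB6 0x75 0xF3 0xD1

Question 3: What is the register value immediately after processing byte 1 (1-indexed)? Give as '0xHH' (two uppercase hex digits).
After byte 1 (0x89): reg=0xB6

Answer: 0xB6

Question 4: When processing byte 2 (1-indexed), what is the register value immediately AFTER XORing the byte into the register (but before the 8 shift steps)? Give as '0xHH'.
Answer: 0xA4

Derivation:
Register before byte 2: 0xB6
Byte 2: 0x12
0xB6 XOR 0x12 = 0xA4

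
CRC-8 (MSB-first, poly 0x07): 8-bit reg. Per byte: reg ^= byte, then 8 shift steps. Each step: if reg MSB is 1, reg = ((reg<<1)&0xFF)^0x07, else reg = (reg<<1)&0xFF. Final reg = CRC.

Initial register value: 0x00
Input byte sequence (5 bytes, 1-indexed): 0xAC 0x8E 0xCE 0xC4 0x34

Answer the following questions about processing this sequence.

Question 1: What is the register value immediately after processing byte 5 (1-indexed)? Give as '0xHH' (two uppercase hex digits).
After byte 1 (0xAC): reg=0x4D
After byte 2 (0x8E): reg=0x47
After byte 3 (0xCE): reg=0xB6
After byte 4 (0xC4): reg=0x59
After byte 5 (0x34): reg=0x04

Answer: 0x04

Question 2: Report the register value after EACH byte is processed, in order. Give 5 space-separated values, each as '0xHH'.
0x4D 0x47 0xB6 0x59 0x04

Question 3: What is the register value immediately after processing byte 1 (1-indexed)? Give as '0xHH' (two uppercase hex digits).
Answer: 0x4D

Derivation:
After byte 1 (0xAC): reg=0x4D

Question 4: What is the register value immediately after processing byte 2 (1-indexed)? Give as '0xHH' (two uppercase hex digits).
After byte 1 (0xAC): reg=0x4D
After byte 2 (0x8E): reg=0x47

Answer: 0x47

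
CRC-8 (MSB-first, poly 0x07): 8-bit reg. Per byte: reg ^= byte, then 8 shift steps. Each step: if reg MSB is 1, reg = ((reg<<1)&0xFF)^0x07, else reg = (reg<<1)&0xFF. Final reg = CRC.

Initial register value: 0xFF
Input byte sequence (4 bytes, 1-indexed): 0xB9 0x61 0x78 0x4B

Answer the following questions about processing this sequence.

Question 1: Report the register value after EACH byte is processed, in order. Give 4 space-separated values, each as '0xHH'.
0xD5 0x05 0x74 0xBD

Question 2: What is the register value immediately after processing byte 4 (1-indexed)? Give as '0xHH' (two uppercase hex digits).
Answer: 0xBD

Derivation:
After byte 1 (0xB9): reg=0xD5
After byte 2 (0x61): reg=0x05
After byte 3 (0x78): reg=0x74
After byte 4 (0x4B): reg=0xBD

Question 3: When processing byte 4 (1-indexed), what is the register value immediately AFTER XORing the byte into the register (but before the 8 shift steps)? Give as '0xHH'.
Register before byte 4: 0x74
Byte 4: 0x4B
0x74 XOR 0x4B = 0x3F

Answer: 0x3F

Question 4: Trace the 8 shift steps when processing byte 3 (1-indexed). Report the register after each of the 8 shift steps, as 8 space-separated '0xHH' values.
Answer: 0xFA 0xF3 0xE1 0xC5 0x8D 0x1D 0x3A 0x74

Derivation:
After byte 1 (0xB9): reg=0xD5
After byte 2 (0x61): reg=0x05
Register before byte 3: 0x05
After XOR with byte 0x78: 0x7D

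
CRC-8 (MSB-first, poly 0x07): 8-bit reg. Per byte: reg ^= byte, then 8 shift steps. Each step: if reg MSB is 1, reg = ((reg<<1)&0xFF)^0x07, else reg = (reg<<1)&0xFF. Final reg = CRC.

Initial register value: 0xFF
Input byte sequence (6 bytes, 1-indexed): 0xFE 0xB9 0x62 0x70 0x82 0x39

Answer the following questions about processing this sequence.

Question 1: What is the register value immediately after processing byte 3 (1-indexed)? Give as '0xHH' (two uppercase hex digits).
Answer: 0xB0

Derivation:
After byte 1 (0xFE): reg=0x07
After byte 2 (0xB9): reg=0x33
After byte 3 (0x62): reg=0xB0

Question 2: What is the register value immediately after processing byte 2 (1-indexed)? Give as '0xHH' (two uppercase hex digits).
After byte 1 (0xFE): reg=0x07
After byte 2 (0xB9): reg=0x33

Answer: 0x33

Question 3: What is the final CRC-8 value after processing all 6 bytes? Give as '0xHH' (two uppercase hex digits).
After byte 1 (0xFE): reg=0x07
After byte 2 (0xB9): reg=0x33
After byte 3 (0x62): reg=0xB0
After byte 4 (0x70): reg=0x4E
After byte 5 (0x82): reg=0x6A
After byte 6 (0x39): reg=0xBE

Answer: 0xBE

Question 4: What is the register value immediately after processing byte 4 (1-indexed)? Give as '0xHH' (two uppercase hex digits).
Answer: 0x4E

Derivation:
After byte 1 (0xFE): reg=0x07
After byte 2 (0xB9): reg=0x33
After byte 3 (0x62): reg=0xB0
After byte 4 (0x70): reg=0x4E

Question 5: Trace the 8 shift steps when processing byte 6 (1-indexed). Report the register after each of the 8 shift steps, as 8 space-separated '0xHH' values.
After byte 1 (0xFE): reg=0x07
After byte 2 (0xB9): reg=0x33
After byte 3 (0x62): reg=0xB0
After byte 4 (0x70): reg=0x4E
After byte 5 (0x82): reg=0x6A
Register before byte 6: 0x6A
After XOR with byte 0x39: 0x53

Answer: 0xA6 0x4B 0x96 0x2B 0x56 0xAC 0x5F 0xBE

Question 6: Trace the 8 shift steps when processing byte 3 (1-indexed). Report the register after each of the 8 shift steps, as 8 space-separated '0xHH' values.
Answer: 0xA2 0x43 0x86 0x0B 0x16 0x2C 0x58 0xB0

Derivation:
After byte 1 (0xFE): reg=0x07
After byte 2 (0xB9): reg=0x33
Register before byte 3: 0x33
After XOR with byte 0x62: 0x51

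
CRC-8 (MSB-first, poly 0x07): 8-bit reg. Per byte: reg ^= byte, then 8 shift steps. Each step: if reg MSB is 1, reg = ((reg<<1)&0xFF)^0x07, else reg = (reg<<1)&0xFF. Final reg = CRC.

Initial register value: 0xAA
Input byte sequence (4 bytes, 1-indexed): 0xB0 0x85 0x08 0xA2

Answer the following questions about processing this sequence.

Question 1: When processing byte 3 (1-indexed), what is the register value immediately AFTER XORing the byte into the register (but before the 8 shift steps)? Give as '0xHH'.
Register before byte 3: 0x47
Byte 3: 0x08
0x47 XOR 0x08 = 0x4F

Answer: 0x4F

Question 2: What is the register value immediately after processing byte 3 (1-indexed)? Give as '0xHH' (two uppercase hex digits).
Answer: 0xEA

Derivation:
After byte 1 (0xB0): reg=0x46
After byte 2 (0x85): reg=0x47
After byte 3 (0x08): reg=0xEA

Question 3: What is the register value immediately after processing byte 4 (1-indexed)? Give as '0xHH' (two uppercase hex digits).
After byte 1 (0xB0): reg=0x46
After byte 2 (0x85): reg=0x47
After byte 3 (0x08): reg=0xEA
After byte 4 (0xA2): reg=0xFF

Answer: 0xFF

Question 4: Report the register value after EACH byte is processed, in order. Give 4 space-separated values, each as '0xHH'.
0x46 0x47 0xEA 0xFF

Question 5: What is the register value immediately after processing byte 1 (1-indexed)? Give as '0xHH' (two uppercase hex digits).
After byte 1 (0xB0): reg=0x46

Answer: 0x46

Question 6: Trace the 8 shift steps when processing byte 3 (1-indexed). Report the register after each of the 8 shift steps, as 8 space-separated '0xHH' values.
Answer: 0x9E 0x3B 0x76 0xEC 0xDF 0xB9 0x75 0xEA

Derivation:
After byte 1 (0xB0): reg=0x46
After byte 2 (0x85): reg=0x47
Register before byte 3: 0x47
After XOR with byte 0x08: 0x4F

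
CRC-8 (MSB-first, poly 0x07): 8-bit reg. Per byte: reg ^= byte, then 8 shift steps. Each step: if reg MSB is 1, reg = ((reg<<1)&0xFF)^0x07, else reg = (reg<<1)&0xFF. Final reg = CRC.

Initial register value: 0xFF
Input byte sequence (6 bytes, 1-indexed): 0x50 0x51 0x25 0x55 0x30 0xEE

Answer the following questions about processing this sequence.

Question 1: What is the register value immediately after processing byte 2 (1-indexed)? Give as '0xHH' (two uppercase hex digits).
Answer: 0x6B

Derivation:
After byte 1 (0x50): reg=0x44
After byte 2 (0x51): reg=0x6B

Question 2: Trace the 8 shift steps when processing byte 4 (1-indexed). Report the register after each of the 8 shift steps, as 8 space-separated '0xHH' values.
After byte 1 (0x50): reg=0x44
After byte 2 (0x51): reg=0x6B
After byte 3 (0x25): reg=0xED
Register before byte 4: 0xED
After XOR with byte 0x55: 0xB8

Answer: 0x77 0xEE 0xDB 0xB1 0x65 0xCA 0x93 0x21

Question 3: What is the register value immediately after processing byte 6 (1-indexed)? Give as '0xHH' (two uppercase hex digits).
After byte 1 (0x50): reg=0x44
After byte 2 (0x51): reg=0x6B
After byte 3 (0x25): reg=0xED
After byte 4 (0x55): reg=0x21
After byte 5 (0x30): reg=0x77
After byte 6 (0xEE): reg=0xC6

Answer: 0xC6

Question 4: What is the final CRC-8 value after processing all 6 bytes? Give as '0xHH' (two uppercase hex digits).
After byte 1 (0x50): reg=0x44
After byte 2 (0x51): reg=0x6B
After byte 3 (0x25): reg=0xED
After byte 4 (0x55): reg=0x21
After byte 5 (0x30): reg=0x77
After byte 6 (0xEE): reg=0xC6

Answer: 0xC6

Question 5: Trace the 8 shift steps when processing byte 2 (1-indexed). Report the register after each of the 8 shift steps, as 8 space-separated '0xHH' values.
Answer: 0x2A 0x54 0xA8 0x57 0xAE 0x5B 0xB6 0x6B

Derivation:
After byte 1 (0x50): reg=0x44
Register before byte 2: 0x44
After XOR with byte 0x51: 0x15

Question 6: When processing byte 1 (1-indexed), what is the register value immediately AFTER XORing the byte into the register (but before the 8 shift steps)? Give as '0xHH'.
Answer: 0xAF

Derivation:
Register before byte 1: 0xFF
Byte 1: 0x50
0xFF XOR 0x50 = 0xAF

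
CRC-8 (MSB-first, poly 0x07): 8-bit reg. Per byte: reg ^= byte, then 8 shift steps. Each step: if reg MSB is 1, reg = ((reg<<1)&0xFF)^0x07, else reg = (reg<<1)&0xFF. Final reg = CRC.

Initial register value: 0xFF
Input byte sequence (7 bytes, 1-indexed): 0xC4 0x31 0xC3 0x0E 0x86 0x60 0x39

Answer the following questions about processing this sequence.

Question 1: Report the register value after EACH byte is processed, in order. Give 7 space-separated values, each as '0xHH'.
0xA1 0xF9 0xA6 0x51 0x2B 0xF6 0x63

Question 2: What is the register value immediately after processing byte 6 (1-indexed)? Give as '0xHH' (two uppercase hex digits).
After byte 1 (0xC4): reg=0xA1
After byte 2 (0x31): reg=0xF9
After byte 3 (0xC3): reg=0xA6
After byte 4 (0x0E): reg=0x51
After byte 5 (0x86): reg=0x2B
After byte 6 (0x60): reg=0xF6

Answer: 0xF6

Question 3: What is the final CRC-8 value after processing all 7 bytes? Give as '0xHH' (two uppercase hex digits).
After byte 1 (0xC4): reg=0xA1
After byte 2 (0x31): reg=0xF9
After byte 3 (0xC3): reg=0xA6
After byte 4 (0x0E): reg=0x51
After byte 5 (0x86): reg=0x2B
After byte 6 (0x60): reg=0xF6
After byte 7 (0x39): reg=0x63

Answer: 0x63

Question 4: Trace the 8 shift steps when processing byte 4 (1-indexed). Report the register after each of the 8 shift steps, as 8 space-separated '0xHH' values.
After byte 1 (0xC4): reg=0xA1
After byte 2 (0x31): reg=0xF9
After byte 3 (0xC3): reg=0xA6
Register before byte 4: 0xA6
After XOR with byte 0x0E: 0xA8

Answer: 0x57 0xAE 0x5B 0xB6 0x6B 0xD6 0xAB 0x51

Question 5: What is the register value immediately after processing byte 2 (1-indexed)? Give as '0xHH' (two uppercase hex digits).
After byte 1 (0xC4): reg=0xA1
After byte 2 (0x31): reg=0xF9

Answer: 0xF9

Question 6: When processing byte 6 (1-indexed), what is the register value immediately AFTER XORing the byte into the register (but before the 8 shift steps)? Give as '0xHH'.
Answer: 0x4B

Derivation:
Register before byte 6: 0x2B
Byte 6: 0x60
0x2B XOR 0x60 = 0x4B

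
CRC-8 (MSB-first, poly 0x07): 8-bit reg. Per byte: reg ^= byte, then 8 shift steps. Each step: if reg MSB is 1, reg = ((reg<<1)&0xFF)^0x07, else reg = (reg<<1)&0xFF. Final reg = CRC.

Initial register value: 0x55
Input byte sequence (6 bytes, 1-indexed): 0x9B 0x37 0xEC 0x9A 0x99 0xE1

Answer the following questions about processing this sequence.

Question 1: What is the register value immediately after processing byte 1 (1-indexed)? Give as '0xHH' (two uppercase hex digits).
Answer: 0x64

Derivation:
After byte 1 (0x9B): reg=0x64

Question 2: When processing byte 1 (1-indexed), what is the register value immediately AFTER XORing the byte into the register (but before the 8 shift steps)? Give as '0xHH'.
Register before byte 1: 0x55
Byte 1: 0x9B
0x55 XOR 0x9B = 0xCE

Answer: 0xCE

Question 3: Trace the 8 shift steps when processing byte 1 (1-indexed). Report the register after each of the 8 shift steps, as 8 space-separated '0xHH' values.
Register before byte 1: 0x55
After XOR with byte 0x9B: 0xCE

Answer: 0x9B 0x31 0x62 0xC4 0x8F 0x19 0x32 0x64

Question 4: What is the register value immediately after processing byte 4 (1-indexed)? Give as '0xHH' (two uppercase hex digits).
After byte 1 (0x9B): reg=0x64
After byte 2 (0x37): reg=0xBE
After byte 3 (0xEC): reg=0xB9
After byte 4 (0x9A): reg=0xE9

Answer: 0xE9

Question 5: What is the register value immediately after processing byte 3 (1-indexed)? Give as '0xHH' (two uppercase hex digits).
Answer: 0xB9

Derivation:
After byte 1 (0x9B): reg=0x64
After byte 2 (0x37): reg=0xBE
After byte 3 (0xEC): reg=0xB9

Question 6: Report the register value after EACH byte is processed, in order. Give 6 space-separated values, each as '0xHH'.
0x64 0xBE 0xB9 0xE9 0x57 0x0B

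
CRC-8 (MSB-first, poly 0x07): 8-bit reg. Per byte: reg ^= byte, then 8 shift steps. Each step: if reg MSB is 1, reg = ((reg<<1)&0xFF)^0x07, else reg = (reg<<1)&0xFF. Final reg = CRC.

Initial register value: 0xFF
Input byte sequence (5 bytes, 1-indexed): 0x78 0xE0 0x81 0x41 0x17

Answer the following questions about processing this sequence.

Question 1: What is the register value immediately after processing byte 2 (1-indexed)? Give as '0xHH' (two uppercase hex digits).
Answer: 0x73

Derivation:
After byte 1 (0x78): reg=0x9C
After byte 2 (0xE0): reg=0x73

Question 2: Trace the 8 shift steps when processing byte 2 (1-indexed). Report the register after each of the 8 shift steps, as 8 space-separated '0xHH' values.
After byte 1 (0x78): reg=0x9C
Register before byte 2: 0x9C
After XOR with byte 0xE0: 0x7C

Answer: 0xF8 0xF7 0xE9 0xD5 0xAD 0x5D 0xBA 0x73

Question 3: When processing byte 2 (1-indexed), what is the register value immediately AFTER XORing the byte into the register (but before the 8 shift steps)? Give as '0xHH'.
Register before byte 2: 0x9C
Byte 2: 0xE0
0x9C XOR 0xE0 = 0x7C

Answer: 0x7C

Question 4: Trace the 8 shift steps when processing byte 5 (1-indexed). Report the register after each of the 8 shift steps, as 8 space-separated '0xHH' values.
Answer: 0xD5 0xAD 0x5D 0xBA 0x73 0xE6 0xCB 0x91

Derivation:
After byte 1 (0x78): reg=0x9C
After byte 2 (0xE0): reg=0x73
After byte 3 (0x81): reg=0xD0
After byte 4 (0x41): reg=0xFE
Register before byte 5: 0xFE
After XOR with byte 0x17: 0xE9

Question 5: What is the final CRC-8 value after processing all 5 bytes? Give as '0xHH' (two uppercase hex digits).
After byte 1 (0x78): reg=0x9C
After byte 2 (0xE0): reg=0x73
After byte 3 (0x81): reg=0xD0
After byte 4 (0x41): reg=0xFE
After byte 5 (0x17): reg=0x91

Answer: 0x91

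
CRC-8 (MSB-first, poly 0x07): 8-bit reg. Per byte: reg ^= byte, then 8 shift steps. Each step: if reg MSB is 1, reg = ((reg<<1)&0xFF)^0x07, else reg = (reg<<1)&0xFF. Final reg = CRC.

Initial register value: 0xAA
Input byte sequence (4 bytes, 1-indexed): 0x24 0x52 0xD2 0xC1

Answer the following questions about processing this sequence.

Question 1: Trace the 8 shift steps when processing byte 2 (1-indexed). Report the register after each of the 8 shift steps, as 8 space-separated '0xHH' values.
Answer: 0xE5 0xCD 0x9D 0x3D 0x7A 0xF4 0xEF 0xD9

Derivation:
After byte 1 (0x24): reg=0xA3
Register before byte 2: 0xA3
After XOR with byte 0x52: 0xF1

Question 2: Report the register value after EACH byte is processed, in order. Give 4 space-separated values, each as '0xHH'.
0xA3 0xD9 0x31 0xDE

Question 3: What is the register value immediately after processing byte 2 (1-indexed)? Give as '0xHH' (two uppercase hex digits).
Answer: 0xD9

Derivation:
After byte 1 (0x24): reg=0xA3
After byte 2 (0x52): reg=0xD9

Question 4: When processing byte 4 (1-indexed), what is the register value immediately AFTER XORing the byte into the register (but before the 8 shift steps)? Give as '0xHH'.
Register before byte 4: 0x31
Byte 4: 0xC1
0x31 XOR 0xC1 = 0xF0

Answer: 0xF0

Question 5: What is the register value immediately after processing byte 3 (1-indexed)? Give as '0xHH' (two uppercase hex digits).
Answer: 0x31

Derivation:
After byte 1 (0x24): reg=0xA3
After byte 2 (0x52): reg=0xD9
After byte 3 (0xD2): reg=0x31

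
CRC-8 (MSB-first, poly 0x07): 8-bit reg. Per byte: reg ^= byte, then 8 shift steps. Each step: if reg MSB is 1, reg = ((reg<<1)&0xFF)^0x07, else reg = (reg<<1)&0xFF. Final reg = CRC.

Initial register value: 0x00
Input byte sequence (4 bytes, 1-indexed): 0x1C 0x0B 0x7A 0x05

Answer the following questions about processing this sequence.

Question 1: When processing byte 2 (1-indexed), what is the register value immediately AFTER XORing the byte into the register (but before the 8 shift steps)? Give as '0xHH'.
Register before byte 2: 0x54
Byte 2: 0x0B
0x54 XOR 0x0B = 0x5F

Answer: 0x5F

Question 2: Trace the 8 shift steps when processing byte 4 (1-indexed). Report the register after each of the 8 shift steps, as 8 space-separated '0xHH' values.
Answer: 0x51 0xA2 0x43 0x86 0x0B 0x16 0x2C 0x58

Derivation:
After byte 1 (0x1C): reg=0x54
After byte 2 (0x0B): reg=0x9A
After byte 3 (0x7A): reg=0xAE
Register before byte 4: 0xAE
After XOR with byte 0x05: 0xAB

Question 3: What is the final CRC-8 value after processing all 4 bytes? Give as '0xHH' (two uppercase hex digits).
Answer: 0x58

Derivation:
After byte 1 (0x1C): reg=0x54
After byte 2 (0x0B): reg=0x9A
After byte 3 (0x7A): reg=0xAE
After byte 4 (0x05): reg=0x58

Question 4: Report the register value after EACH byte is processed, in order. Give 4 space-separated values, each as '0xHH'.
0x54 0x9A 0xAE 0x58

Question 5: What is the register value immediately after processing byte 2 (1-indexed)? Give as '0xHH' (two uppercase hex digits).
Answer: 0x9A

Derivation:
After byte 1 (0x1C): reg=0x54
After byte 2 (0x0B): reg=0x9A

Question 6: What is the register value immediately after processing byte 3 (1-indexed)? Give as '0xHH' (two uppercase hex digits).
After byte 1 (0x1C): reg=0x54
After byte 2 (0x0B): reg=0x9A
After byte 3 (0x7A): reg=0xAE

Answer: 0xAE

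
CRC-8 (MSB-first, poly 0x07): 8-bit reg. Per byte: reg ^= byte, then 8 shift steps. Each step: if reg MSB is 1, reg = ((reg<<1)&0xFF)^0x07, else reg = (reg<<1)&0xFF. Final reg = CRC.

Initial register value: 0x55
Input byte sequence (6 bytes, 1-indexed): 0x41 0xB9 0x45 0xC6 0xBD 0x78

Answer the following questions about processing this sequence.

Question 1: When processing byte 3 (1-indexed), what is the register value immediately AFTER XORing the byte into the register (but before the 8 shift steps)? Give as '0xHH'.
Answer: 0x60

Derivation:
Register before byte 3: 0x25
Byte 3: 0x45
0x25 XOR 0x45 = 0x60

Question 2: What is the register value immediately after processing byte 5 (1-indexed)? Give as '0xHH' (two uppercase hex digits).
Answer: 0x6C

Derivation:
After byte 1 (0x41): reg=0x6C
After byte 2 (0xB9): reg=0x25
After byte 3 (0x45): reg=0x27
After byte 4 (0xC6): reg=0xA9
After byte 5 (0xBD): reg=0x6C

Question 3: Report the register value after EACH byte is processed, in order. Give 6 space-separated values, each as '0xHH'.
0x6C 0x25 0x27 0xA9 0x6C 0x6C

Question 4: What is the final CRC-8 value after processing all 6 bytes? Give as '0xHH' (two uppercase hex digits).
Answer: 0x6C

Derivation:
After byte 1 (0x41): reg=0x6C
After byte 2 (0xB9): reg=0x25
After byte 3 (0x45): reg=0x27
After byte 4 (0xC6): reg=0xA9
After byte 5 (0xBD): reg=0x6C
After byte 6 (0x78): reg=0x6C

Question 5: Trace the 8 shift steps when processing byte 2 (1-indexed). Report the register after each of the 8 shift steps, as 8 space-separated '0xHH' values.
After byte 1 (0x41): reg=0x6C
Register before byte 2: 0x6C
After XOR with byte 0xB9: 0xD5

Answer: 0xAD 0x5D 0xBA 0x73 0xE6 0xCB 0x91 0x25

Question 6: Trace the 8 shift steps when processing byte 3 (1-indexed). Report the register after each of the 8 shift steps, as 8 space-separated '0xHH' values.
After byte 1 (0x41): reg=0x6C
After byte 2 (0xB9): reg=0x25
Register before byte 3: 0x25
After XOR with byte 0x45: 0x60

Answer: 0xC0 0x87 0x09 0x12 0x24 0x48 0x90 0x27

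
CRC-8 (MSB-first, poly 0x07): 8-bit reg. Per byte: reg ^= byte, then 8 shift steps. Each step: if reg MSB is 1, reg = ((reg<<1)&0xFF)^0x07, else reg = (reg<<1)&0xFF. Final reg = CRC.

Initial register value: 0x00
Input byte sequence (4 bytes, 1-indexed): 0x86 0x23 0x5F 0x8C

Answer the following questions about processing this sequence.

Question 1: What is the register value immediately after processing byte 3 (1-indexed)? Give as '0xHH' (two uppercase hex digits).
Answer: 0x7D

Derivation:
After byte 1 (0x86): reg=0x9B
After byte 2 (0x23): reg=0x21
After byte 3 (0x5F): reg=0x7D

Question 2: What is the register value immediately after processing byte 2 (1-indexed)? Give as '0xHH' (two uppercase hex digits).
Answer: 0x21

Derivation:
After byte 1 (0x86): reg=0x9B
After byte 2 (0x23): reg=0x21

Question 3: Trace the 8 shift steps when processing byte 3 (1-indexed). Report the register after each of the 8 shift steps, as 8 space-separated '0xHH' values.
After byte 1 (0x86): reg=0x9B
After byte 2 (0x23): reg=0x21
Register before byte 3: 0x21
After XOR with byte 0x5F: 0x7E

Answer: 0xFC 0xFF 0xF9 0xF5 0xED 0xDD 0xBD 0x7D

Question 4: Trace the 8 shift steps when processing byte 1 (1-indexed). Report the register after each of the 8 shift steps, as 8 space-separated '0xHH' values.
Answer: 0x0B 0x16 0x2C 0x58 0xB0 0x67 0xCE 0x9B

Derivation:
Register before byte 1: 0x00
After XOR with byte 0x86: 0x86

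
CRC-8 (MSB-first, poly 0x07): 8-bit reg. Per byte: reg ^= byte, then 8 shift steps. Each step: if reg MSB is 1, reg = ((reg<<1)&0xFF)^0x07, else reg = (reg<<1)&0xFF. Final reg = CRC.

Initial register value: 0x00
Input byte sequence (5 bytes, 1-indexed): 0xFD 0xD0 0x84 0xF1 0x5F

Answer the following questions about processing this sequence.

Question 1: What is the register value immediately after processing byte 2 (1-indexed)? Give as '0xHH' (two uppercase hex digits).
After byte 1 (0xFD): reg=0xFD
After byte 2 (0xD0): reg=0xC3

Answer: 0xC3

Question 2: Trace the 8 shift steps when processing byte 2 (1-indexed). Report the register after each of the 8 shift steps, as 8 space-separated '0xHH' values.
After byte 1 (0xFD): reg=0xFD
Register before byte 2: 0xFD
After XOR with byte 0xD0: 0x2D

Answer: 0x5A 0xB4 0x6F 0xDE 0xBB 0x71 0xE2 0xC3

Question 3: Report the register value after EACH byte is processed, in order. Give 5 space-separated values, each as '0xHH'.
0xFD 0xC3 0xD2 0xE9 0x0B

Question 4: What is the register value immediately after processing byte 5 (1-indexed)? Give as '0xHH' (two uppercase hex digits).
After byte 1 (0xFD): reg=0xFD
After byte 2 (0xD0): reg=0xC3
After byte 3 (0x84): reg=0xD2
After byte 4 (0xF1): reg=0xE9
After byte 5 (0x5F): reg=0x0B

Answer: 0x0B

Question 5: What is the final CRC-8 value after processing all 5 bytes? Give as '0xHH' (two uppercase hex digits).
Answer: 0x0B

Derivation:
After byte 1 (0xFD): reg=0xFD
After byte 2 (0xD0): reg=0xC3
After byte 3 (0x84): reg=0xD2
After byte 4 (0xF1): reg=0xE9
After byte 5 (0x5F): reg=0x0B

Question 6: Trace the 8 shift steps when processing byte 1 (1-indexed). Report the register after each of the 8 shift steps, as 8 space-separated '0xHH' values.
Register before byte 1: 0x00
After XOR with byte 0xFD: 0xFD

Answer: 0xFD 0xFD 0xFD 0xFD 0xFD 0xFD 0xFD 0xFD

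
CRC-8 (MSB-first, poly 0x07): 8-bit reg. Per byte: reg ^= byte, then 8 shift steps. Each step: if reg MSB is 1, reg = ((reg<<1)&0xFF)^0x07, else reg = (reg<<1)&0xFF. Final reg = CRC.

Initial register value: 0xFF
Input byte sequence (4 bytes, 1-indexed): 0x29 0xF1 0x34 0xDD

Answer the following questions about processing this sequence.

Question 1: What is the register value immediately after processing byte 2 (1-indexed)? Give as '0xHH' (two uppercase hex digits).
After byte 1 (0x29): reg=0x2C
After byte 2 (0xF1): reg=0x1D

Answer: 0x1D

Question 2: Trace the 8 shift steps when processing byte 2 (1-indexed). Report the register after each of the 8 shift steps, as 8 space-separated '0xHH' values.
After byte 1 (0x29): reg=0x2C
Register before byte 2: 0x2C
After XOR with byte 0xF1: 0xDD

Answer: 0xBD 0x7D 0xFA 0xF3 0xE1 0xC5 0x8D 0x1D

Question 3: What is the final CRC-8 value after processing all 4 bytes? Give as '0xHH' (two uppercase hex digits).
After byte 1 (0x29): reg=0x2C
After byte 2 (0xF1): reg=0x1D
After byte 3 (0x34): reg=0xDF
After byte 4 (0xDD): reg=0x0E

Answer: 0x0E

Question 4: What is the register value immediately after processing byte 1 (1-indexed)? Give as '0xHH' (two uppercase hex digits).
Answer: 0x2C

Derivation:
After byte 1 (0x29): reg=0x2C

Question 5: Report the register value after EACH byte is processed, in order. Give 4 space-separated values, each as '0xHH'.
0x2C 0x1D 0xDF 0x0E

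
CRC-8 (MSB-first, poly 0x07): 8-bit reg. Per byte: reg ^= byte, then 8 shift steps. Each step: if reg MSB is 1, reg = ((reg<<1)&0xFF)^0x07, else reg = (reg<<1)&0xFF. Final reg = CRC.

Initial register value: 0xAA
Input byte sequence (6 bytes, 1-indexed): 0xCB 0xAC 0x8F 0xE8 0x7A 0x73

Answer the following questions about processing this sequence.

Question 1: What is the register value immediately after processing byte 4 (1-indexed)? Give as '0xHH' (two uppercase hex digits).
Answer: 0x12

Derivation:
After byte 1 (0xCB): reg=0x20
After byte 2 (0xAC): reg=0xAD
After byte 3 (0x8F): reg=0xEE
After byte 4 (0xE8): reg=0x12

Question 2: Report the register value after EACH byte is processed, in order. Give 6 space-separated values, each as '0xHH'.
0x20 0xAD 0xEE 0x12 0x1F 0x03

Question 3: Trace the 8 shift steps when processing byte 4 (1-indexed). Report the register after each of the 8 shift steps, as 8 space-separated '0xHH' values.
Answer: 0x0C 0x18 0x30 0x60 0xC0 0x87 0x09 0x12

Derivation:
After byte 1 (0xCB): reg=0x20
After byte 2 (0xAC): reg=0xAD
After byte 3 (0x8F): reg=0xEE
Register before byte 4: 0xEE
After XOR with byte 0xE8: 0x06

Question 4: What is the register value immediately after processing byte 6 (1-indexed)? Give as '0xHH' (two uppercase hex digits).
After byte 1 (0xCB): reg=0x20
After byte 2 (0xAC): reg=0xAD
After byte 3 (0x8F): reg=0xEE
After byte 4 (0xE8): reg=0x12
After byte 5 (0x7A): reg=0x1F
After byte 6 (0x73): reg=0x03

Answer: 0x03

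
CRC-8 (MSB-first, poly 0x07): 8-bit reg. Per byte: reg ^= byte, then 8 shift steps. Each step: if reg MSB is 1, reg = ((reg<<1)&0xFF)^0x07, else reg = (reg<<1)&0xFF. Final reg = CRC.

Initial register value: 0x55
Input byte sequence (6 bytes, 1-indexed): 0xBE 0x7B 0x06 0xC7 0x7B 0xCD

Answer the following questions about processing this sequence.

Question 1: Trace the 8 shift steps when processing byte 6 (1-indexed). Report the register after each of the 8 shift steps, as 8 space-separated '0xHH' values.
After byte 1 (0xBE): reg=0x9F
After byte 2 (0x7B): reg=0xB2
After byte 3 (0x06): reg=0x05
After byte 4 (0xC7): reg=0x40
After byte 5 (0x7B): reg=0xA1
Register before byte 6: 0xA1
After XOR with byte 0xCD: 0x6C

Answer: 0xD8 0xB7 0x69 0xD2 0xA3 0x41 0x82 0x03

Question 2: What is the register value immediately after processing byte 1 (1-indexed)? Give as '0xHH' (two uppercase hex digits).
After byte 1 (0xBE): reg=0x9F

Answer: 0x9F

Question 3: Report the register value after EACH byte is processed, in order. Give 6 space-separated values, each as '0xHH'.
0x9F 0xB2 0x05 0x40 0xA1 0x03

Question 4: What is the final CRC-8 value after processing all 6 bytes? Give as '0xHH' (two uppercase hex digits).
After byte 1 (0xBE): reg=0x9F
After byte 2 (0x7B): reg=0xB2
After byte 3 (0x06): reg=0x05
After byte 4 (0xC7): reg=0x40
After byte 5 (0x7B): reg=0xA1
After byte 6 (0xCD): reg=0x03

Answer: 0x03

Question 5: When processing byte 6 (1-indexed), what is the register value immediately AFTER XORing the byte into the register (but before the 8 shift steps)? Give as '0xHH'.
Answer: 0x6C

Derivation:
Register before byte 6: 0xA1
Byte 6: 0xCD
0xA1 XOR 0xCD = 0x6C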